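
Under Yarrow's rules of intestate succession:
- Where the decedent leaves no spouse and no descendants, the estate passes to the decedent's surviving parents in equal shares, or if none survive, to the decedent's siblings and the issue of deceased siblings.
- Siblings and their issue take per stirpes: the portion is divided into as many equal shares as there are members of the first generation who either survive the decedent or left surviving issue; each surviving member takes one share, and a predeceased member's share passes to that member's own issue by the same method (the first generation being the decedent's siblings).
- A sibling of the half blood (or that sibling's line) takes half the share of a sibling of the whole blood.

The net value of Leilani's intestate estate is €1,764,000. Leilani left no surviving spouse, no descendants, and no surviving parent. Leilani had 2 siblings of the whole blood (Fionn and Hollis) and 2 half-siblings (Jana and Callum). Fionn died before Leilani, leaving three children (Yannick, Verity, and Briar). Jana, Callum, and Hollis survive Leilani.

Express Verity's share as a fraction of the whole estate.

The entire €1,764,000 passes to the siblings and their issue.
Counting each half-blood sibling's line as half a unit, there are 3 units in €1,764,000, so one unit is €588,000. Whole-blood lines (Fionn and Hollis) take €588,000 each; half-blood lines (Jana and Callum) take €294,000 each.
Fionn's share (€588,000) is divided into 3 shares of €196,000: Yannick, Verity, and Briar each take €196,000.

Verity receives 1/9 of the estate.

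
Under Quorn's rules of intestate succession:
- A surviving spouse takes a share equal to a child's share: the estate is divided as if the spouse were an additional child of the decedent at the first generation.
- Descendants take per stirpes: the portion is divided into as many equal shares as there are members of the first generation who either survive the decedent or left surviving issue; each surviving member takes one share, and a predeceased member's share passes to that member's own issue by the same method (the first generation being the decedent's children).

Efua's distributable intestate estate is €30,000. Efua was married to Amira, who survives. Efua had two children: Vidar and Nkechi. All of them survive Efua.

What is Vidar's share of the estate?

The spouse counts as an additional share at the children's level, so there are 3 primary shares of €10,000. Amira takes one such share (€10,000).
The children's combined portion (€20,000) is divided into 2 shares of €10,000: Vidar and Nkechi each take €10,000.

Vidar receives €10,000.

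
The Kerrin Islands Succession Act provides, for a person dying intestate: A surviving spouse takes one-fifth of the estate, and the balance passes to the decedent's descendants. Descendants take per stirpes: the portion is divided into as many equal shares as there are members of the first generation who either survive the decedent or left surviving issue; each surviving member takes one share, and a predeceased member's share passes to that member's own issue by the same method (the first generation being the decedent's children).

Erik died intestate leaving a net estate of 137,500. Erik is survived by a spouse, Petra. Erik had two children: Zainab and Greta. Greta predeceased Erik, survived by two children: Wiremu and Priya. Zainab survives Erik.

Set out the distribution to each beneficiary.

Petra: 27,500; Zainab: 55,000; Wiremu: 27,500; Priya: 27,500

Petra takes one-fifth of 137,500 = 27,500. The remaining 110,000 passes to the descendants.
The descendants' portion (110,000) is divided into 2 shares of 55,000: Zainab takes 55,000; Greta's 55,000 share passes to Greta's issue.
Greta's share (55,000) is divided into 2 shares of 27,500: Wiremu and Priya each take 27,500.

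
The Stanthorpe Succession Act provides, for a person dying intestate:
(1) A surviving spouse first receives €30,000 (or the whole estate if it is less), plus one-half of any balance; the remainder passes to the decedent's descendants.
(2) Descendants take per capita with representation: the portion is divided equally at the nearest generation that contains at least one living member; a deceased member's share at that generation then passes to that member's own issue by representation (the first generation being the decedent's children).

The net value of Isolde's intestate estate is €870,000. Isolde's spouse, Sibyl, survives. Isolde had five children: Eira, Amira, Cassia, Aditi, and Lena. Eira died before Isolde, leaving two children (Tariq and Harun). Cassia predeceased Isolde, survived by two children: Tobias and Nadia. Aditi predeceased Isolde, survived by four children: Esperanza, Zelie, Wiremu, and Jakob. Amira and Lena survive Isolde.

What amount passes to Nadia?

Nadia receives €42,000.

Sibyl first takes €30,000, leaving a balance of €840,000. Sibyl then takes one-half of the balance (€420,000), for a total of €450,000. The remaining €420,000 passes to the descendants.
The descendants' portion (€420,000) is divided into 5 shares of €84,000: Amira and Lena each take €84,000; Eira's €84,000 share passes to Eira's issue; Cassia's €84,000 share passes to Cassia's issue; Aditi's €84,000 share passes to Aditi's issue.
Eira's share (€84,000) is divided into 2 shares of €42,000: Tariq and Harun each take €42,000.
Cassia's share (€84,000) is divided into 2 shares of €42,000: Tobias and Nadia each take €42,000.
Aditi's share (€84,000) is divided into 4 shares of €21,000: Esperanza, Zelie, Wiremu, and Jakob each take €21,000.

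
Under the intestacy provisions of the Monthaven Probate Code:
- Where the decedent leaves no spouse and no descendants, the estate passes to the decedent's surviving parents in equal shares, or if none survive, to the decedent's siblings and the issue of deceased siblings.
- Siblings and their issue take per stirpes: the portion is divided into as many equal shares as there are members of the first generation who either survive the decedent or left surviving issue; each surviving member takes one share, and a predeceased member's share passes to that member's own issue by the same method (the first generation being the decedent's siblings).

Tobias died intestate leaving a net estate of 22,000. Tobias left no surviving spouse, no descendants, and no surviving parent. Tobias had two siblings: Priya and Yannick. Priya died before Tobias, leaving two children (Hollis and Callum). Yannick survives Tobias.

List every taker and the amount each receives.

Hollis: 5,500; Callum: 5,500; Yannick: 11,000

The entire 22,000 passes to the siblings and their issue.
That amount (22,000) is divided into 2 shares of 11,000: Yannick takes 11,000; Priya's 11,000 share passes to Priya's issue.
Priya's share (11,000) is divided into 2 shares of 5,500: Hollis and Callum each take 5,500.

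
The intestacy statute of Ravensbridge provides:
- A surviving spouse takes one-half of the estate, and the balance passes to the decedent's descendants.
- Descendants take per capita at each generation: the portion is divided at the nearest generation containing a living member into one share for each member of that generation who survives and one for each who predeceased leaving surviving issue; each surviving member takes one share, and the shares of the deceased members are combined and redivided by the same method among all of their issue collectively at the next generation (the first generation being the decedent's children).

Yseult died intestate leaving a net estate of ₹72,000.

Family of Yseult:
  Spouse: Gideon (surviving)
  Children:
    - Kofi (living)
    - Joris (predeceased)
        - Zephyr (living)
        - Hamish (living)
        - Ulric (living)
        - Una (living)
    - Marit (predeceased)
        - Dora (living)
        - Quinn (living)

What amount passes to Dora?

Gideon takes one-half of ₹72,000 = ₹36,000. The remaining ₹36,000 passes to the descendants.
The descendants' portion (₹36,000) is divided at the children's generation into 3 shares of ₹12,000. Kofi takes ₹12,000. The 2 shares of the deceased (Joris and Marit) are combined into a pool of ₹24,000.
That pool (₹24,000) is divided at the grandchildren's generation equally among Zephyr, Hamish, Ulric, Una, Dora, and Quinn: ₹4,000 each.

Dora receives ₹4,000.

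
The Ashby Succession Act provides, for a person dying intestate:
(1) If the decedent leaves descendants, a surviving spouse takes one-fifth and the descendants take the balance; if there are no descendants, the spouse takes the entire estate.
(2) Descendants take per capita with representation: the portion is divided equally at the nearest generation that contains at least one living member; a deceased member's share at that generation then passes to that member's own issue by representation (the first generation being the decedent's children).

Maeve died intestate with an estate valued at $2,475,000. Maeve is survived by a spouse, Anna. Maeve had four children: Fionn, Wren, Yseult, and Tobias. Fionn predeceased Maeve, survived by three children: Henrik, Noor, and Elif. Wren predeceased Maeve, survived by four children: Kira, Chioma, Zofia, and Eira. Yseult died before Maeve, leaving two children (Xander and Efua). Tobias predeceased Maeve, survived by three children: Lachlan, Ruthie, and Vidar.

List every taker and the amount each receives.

Anna: $495,000; Henrik: $165,000; Noor: $165,000; Elif: $165,000; Kira: $165,000; Chioma: $165,000; Zofia: $165,000; Eira: $165,000; Xander: $165,000; Efua: $165,000; Lachlan: $165,000; Ruthie: $165,000; Vidar: $165,000

Anna takes one-fifth of $2,475,000 = $495,000. The remaining $1,980,000 passes to the descendants.
No child survives, so the initial division is made at the grandchildren's generation.
The descendants' portion ($1,980,000) is divided into 12 shares of $165,000: Henrik, Noor, Elif, Kira, Chioma, Zofia, Eira, Xander, Efua, Lachlan, Ruthie, and Vidar each take $165,000.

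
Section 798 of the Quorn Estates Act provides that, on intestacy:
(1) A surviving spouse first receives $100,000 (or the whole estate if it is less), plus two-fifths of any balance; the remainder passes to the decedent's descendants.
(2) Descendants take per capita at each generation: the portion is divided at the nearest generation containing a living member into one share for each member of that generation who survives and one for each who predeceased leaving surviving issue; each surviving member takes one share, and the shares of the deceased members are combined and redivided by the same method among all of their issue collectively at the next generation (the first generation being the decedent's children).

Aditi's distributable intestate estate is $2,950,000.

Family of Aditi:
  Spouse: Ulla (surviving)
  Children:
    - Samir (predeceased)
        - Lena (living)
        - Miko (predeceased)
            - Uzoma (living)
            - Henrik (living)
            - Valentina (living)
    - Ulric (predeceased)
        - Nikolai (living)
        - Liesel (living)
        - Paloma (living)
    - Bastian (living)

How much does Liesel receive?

Liesel receives $228,000.

Ulla first takes $100,000, leaving a balance of $2,850,000. Ulla then takes two-fifths of the balance ($1,140,000), for a total of $1,240,000. The remaining $1,710,000 passes to the descendants.
The descendants' portion ($1,710,000) is divided at the children's generation into 3 shares of $570,000. Bastian takes $570,000. The 2 shares of the deceased (Samir and Ulric) are combined into a pool of $1,140,000.
That pool ($1,140,000) is divided at the grandchildren's generation into 5 shares of $228,000. Lena, Nikolai, Liesel, and Paloma each take $228,000. The remaining share for the deceased Miko ($228,000) is carried to the next generation.
That pool ($228,000) is divided at the great-grandchildren's generation equally among Uzoma, Henrik, and Valentina: $76,000 each.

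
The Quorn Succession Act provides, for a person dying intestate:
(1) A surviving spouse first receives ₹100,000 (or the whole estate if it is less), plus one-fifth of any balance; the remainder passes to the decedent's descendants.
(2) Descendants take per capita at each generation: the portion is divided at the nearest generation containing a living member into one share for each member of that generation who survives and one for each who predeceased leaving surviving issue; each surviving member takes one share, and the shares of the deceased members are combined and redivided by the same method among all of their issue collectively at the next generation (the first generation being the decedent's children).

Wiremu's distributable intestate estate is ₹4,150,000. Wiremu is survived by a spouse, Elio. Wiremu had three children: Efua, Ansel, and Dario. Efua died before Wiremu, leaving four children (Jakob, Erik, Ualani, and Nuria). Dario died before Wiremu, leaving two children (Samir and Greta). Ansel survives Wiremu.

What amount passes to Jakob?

Jakob receives ₹360,000.

Elio first takes ₹100,000, leaving a balance of ₹4,050,000. Elio then takes one-fifth of the balance (₹810,000), for a total of ₹910,000. The remaining ₹3,240,000 passes to the descendants.
The descendants' portion (₹3,240,000) is divided at the children's generation into 3 shares of ₹1,080,000. Ansel takes ₹1,080,000. The 2 shares of the deceased (Efua and Dario) are combined into a pool of ₹2,160,000.
That pool (₹2,160,000) is divided at the grandchildren's generation equally among Jakob, Erik, Ualani, Nuria, Samir, and Greta: ₹360,000 each.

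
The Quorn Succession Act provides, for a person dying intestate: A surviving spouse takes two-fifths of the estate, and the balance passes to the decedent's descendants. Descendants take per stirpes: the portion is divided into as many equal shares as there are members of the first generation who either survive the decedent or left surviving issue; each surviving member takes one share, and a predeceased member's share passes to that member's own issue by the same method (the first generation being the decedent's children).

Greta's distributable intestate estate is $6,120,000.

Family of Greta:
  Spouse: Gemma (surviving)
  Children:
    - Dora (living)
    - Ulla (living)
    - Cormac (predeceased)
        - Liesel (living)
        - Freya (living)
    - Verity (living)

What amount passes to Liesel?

Liesel receives $459,000.

Gemma takes two-fifths of $6,120,000 = $2,448,000. The remaining $3,672,000 passes to the descendants.
The descendants' portion ($3,672,000) is divided into 4 shares of $918,000: Dora, Ulla, and Verity each take $918,000; Cormac's $918,000 share passes to Cormac's issue.
Cormac's share ($918,000) is divided into 2 shares of $459,000: Liesel and Freya each take $459,000.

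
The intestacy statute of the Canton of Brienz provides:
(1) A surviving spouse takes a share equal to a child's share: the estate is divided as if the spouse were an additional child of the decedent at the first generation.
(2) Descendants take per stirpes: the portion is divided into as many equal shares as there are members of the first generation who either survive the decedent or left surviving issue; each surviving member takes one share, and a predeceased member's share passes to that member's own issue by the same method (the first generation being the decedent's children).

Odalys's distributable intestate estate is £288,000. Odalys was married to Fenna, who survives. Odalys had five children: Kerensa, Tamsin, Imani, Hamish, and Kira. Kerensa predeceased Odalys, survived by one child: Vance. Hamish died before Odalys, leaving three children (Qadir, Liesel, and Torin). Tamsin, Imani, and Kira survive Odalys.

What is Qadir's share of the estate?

Qadir receives £16,000.

The spouse counts as an additional share at the children's level, so there are 6 primary shares of £48,000. Fenna takes one such share (£48,000).
The children's combined portion (£240,000) is divided into 5 shares of £48,000: Tamsin, Imani, and Kira each take £48,000; Kerensa's £48,000 share passes to Kerensa's issue; Hamish's £48,000 share passes to Hamish's issue.
Kerensa's share (£48,000) passes entirely to Vance.
Hamish's share (£48,000) is divided into 3 shares of £16,000: Qadir, Liesel, and Torin each take £16,000.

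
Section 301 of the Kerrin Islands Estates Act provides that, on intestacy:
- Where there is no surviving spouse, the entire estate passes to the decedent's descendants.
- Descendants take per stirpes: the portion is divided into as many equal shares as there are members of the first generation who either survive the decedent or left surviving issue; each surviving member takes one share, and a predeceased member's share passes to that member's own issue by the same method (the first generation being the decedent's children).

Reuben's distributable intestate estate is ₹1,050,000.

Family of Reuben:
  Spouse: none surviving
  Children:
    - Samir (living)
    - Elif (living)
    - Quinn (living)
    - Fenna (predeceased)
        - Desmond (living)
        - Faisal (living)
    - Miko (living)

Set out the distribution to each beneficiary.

The entire ₹1,050,000 passes to the descendants.
That amount (₹1,050,000) is divided into 5 shares of ₹210,000: Samir, Elif, Quinn, and Miko each take ₹210,000; Fenna's ₹210,000 share passes to Fenna's issue.
Fenna's share (₹210,000) is divided into 2 shares of ₹105,000: Desmond and Faisal each take ₹105,000.

Samir: ₹210,000; Elif: ₹210,000; Quinn: ₹210,000; Desmond: ₹105,000; Faisal: ₹105,000; Miko: ₹210,000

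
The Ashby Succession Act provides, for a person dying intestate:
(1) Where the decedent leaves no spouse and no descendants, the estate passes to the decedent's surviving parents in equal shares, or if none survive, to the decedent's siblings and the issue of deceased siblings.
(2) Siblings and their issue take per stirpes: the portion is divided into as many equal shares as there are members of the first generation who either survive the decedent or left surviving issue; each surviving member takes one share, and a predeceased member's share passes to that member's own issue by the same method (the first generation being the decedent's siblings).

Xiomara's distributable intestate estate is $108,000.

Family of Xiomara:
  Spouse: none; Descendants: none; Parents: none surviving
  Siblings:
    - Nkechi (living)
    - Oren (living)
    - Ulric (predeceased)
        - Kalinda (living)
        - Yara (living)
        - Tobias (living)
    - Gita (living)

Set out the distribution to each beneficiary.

The entire $108,000 passes to the siblings and their issue.
That amount ($108,000) is divided into 4 shares of $27,000: Nkechi, Oren, and Gita each take $27,000; Ulric's $27,000 share passes to Ulric's issue.
Ulric's share ($27,000) is divided into 3 shares of $9,000: Kalinda, Yara, and Tobias each take $9,000.

Nkechi: $27,000; Oren: $27,000; Kalinda: $9,000; Yara: $9,000; Tobias: $9,000; Gita: $27,000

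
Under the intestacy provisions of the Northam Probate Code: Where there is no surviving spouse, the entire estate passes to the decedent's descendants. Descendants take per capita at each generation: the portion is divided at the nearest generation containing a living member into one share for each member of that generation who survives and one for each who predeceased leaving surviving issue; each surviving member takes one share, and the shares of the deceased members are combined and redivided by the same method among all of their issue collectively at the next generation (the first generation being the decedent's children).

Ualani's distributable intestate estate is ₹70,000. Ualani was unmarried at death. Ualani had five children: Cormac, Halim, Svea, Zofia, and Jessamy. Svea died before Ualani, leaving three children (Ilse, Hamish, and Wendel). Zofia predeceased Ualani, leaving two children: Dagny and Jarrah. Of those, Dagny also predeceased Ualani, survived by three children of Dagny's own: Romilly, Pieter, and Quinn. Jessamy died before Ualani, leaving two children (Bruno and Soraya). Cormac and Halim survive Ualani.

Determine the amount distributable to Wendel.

Wendel receives ₹6,000.

The entire ₹70,000 passes to the descendants.
That amount (₹70,000) is divided at the children's generation into 5 shares of ₹14,000. Cormac and Halim each take ₹14,000. The 3 shares of the deceased (Svea, Zofia, and Jessamy) are combined into a pool of ₹42,000.
That pool (₹42,000) is divided at the grandchildren's generation into 7 shares of ₹6,000. Ilse, Hamish, Wendel, Jarrah, Bruno, and Soraya each take ₹6,000. The remaining share for the deceased Dagny (₹6,000) is carried to the next generation.
That pool (₹6,000) is divided at the great-grandchildren's generation equally among Romilly, Pieter, and Quinn: ₹2,000 each.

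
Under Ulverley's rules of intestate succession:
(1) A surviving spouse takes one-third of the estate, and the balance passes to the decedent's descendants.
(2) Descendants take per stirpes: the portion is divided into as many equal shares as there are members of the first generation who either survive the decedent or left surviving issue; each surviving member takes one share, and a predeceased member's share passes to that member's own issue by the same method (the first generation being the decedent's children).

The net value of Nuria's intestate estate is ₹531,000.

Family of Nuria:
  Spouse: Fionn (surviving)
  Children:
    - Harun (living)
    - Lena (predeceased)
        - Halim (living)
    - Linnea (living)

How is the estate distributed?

Fionn takes one-third of ₹531,000 = ₹177,000. The remaining ₹354,000 passes to the descendants.
The descendants' portion (₹354,000) is divided into 3 shares of ₹118,000: Harun and Linnea each take ₹118,000; Lena's ₹118,000 share passes to Lena's issue.
Lena's share (₹118,000) passes entirely to Halim.

Fionn: ₹177,000; Harun: ₹118,000; Halim: ₹118,000; Linnea: ₹118,000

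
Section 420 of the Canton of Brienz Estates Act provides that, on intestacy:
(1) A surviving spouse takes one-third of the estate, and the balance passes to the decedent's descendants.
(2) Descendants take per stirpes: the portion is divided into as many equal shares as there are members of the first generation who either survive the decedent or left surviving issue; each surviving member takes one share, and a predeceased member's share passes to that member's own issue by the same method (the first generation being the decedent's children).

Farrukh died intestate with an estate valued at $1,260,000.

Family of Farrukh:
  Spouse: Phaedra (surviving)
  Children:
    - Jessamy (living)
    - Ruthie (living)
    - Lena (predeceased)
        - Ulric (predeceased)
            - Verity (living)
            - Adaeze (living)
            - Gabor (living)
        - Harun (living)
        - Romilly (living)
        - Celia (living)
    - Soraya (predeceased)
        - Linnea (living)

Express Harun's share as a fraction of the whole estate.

Phaedra takes one-third of $1,260,000 = $420,000. The remaining $840,000 passes to the descendants.
The descendants' portion ($840,000) is divided into 4 shares of $210,000: Jessamy and Ruthie each take $210,000; Lena's $210,000 share passes to Lena's issue; Soraya's $210,000 share passes to Soraya's issue.
Lena's share ($210,000) is divided into 4 shares of $52,500: Harun, Romilly, and Celia each take $52,500; Ulric's $52,500 share passes to Ulric's issue.
Ulric's share ($52,500) is divided into 3 shares of $17,500: Verity, Adaeze, and Gabor each take $17,500.
Soraya's share ($210,000) passes entirely to Linnea.

Harun receives 1/24 of the estate.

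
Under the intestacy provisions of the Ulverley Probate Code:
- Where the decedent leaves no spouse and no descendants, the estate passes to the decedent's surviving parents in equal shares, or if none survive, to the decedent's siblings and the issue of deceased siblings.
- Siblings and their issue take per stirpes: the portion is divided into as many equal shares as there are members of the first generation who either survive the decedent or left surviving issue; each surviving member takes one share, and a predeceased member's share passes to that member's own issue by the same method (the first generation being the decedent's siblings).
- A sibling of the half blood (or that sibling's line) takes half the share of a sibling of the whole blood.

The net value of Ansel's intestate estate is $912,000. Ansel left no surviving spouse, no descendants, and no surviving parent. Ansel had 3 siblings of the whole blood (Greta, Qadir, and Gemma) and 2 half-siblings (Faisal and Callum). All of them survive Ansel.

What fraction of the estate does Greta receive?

Greta receives 1/4 of the estate.

The entire $912,000 passes to the siblings and their issue.
Counting each half-blood sibling's line as half a unit, there are 4 units in $912,000, so one unit is $228,000. Whole-blood lines (Greta, Qadir, and Gemma) take $228,000 each; half-blood lines (Faisal and Callum) take $114,000 each.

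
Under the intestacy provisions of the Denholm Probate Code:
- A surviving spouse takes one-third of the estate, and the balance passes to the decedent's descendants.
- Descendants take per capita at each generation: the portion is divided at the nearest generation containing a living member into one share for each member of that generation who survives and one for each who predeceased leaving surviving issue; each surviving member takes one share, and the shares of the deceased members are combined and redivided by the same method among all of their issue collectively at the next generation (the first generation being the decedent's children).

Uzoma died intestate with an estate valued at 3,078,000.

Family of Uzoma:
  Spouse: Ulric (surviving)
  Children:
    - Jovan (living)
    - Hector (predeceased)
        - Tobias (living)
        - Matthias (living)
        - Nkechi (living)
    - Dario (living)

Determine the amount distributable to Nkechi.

Nkechi receives 228,000.

Ulric takes one-third of 3,078,000 = 1,026,000. The remaining 2,052,000 passes to the descendants.
The descendants' portion (2,052,000) is divided at the children's generation into 3 shares of 684,000. Jovan and Dario each take 684,000. The remaining share for the deceased Hector (684,000) is carried to the next generation.
That pool (684,000) is divided at the grandchildren's generation equally among Tobias, Matthias, and Nkechi: 228,000 each.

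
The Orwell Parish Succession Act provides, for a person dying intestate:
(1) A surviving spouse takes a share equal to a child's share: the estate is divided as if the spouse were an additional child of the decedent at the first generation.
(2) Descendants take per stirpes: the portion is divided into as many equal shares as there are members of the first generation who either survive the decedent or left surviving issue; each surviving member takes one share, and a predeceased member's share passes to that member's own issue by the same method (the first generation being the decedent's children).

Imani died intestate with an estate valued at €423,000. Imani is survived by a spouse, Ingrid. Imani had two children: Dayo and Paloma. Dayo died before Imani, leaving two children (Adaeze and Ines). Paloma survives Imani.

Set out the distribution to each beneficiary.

Ingrid: €141,000; Adaeze: €70,500; Ines: €70,500; Paloma: €141,000

The spouse counts as an additional share at the children's level, so there are 3 primary shares of €141,000. Ingrid takes one such share (€141,000).
The children's combined portion (€282,000) is divided into 2 shares of €141,000: Paloma takes €141,000; Dayo's €141,000 share passes to Dayo's issue.
Dayo's share (€141,000) is divided into 2 shares of €70,500: Adaeze and Ines each take €70,500.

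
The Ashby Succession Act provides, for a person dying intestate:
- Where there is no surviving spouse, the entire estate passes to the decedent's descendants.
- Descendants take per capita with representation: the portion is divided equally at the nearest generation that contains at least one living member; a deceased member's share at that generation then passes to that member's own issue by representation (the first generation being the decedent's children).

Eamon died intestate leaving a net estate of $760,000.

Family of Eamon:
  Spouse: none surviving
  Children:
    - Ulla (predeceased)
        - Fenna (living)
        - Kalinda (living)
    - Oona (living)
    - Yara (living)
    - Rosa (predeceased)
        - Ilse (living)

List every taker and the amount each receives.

The entire $760,000 passes to the descendants.
That amount ($760,000) is divided into 4 shares of $190,000: Oona and Yara each take $190,000; Ulla's $190,000 share passes to Ulla's issue; Rosa's $190,000 share passes to Rosa's issue.
Ulla's share ($190,000) is divided into 2 shares of $95,000: Fenna and Kalinda each take $95,000.
Rosa's share ($190,000) passes entirely to Ilse.

Fenna: $95,000; Kalinda: $95,000; Oona: $190,000; Yara: $190,000; Ilse: $190,000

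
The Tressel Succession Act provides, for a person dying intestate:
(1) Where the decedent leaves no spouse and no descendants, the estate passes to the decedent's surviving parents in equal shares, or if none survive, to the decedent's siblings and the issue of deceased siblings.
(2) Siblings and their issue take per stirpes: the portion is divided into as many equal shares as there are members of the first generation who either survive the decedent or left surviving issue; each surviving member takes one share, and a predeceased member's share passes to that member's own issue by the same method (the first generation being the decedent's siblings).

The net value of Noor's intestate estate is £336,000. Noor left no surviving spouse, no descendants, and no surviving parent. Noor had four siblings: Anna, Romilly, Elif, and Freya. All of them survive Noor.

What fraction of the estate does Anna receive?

Anna receives 1/4 of the estate.

The entire £336,000 passes to the siblings and their issue.
That amount (£336,000) is divided into 4 shares of £84,000: Anna, Romilly, Elif, and Freya each take £84,000.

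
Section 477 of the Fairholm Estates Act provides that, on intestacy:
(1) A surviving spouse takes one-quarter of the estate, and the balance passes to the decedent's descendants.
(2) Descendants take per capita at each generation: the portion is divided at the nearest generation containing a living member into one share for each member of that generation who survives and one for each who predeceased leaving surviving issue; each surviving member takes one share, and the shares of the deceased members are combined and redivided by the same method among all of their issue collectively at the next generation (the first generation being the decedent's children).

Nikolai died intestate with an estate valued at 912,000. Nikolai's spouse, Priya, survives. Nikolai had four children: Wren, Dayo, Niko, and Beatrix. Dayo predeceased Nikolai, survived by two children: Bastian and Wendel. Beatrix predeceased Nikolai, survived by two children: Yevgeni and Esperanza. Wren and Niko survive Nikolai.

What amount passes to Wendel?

Priya takes one-quarter of 912,000 = 228,000. The remaining 684,000 passes to the descendants.
The descendants' portion (684,000) is divided at the children's generation into 4 shares of 171,000. Wren and Niko each take 171,000. The 2 shares of the deceased (Dayo and Beatrix) are combined into a pool of 342,000.
That pool (342,000) is divided at the grandchildren's generation equally among Bastian, Wendel, Yevgeni, and Esperanza: 85,500 each.

Wendel receives 85,500.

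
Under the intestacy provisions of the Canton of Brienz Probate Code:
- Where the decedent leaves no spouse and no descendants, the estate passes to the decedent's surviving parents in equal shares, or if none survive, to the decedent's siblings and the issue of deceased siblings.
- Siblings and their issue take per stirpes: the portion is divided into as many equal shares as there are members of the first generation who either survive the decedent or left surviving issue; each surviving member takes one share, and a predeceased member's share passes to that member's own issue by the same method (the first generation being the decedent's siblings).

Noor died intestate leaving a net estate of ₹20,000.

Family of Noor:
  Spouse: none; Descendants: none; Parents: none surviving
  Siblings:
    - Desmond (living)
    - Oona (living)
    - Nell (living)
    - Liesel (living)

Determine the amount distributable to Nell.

Nell receives ₹5,000.

The entire ₹20,000 passes to the siblings and their issue.
That amount (₹20,000) is divided into 4 shares of ₹5,000: Desmond, Oona, Nell, and Liesel each take ₹5,000.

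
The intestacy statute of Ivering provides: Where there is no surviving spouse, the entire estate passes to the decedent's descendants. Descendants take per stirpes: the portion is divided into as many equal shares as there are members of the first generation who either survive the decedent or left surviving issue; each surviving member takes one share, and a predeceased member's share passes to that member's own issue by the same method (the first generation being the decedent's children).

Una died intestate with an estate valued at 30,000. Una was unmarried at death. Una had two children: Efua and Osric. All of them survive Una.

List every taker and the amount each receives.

Efua: 15,000; Osric: 15,000

The entire 30,000 passes to the descendants.
That amount (30,000) is divided into 2 shares of 15,000: Efua and Osric each take 15,000.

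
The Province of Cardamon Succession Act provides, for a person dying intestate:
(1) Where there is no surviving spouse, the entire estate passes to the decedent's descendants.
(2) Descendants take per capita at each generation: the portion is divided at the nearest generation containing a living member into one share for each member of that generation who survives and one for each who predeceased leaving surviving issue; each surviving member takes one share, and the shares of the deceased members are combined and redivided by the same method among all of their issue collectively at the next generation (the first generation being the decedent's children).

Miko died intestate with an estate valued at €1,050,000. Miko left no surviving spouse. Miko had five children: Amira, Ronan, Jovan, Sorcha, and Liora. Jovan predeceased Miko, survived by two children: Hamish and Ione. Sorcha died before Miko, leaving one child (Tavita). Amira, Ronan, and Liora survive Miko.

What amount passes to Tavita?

The entire €1,050,000 passes to the descendants.
That amount (€1,050,000) is divided at the children's generation into 5 shares of €210,000. Amira, Ronan, and Liora each take €210,000. The 2 shares of the deceased (Jovan and Sorcha) are combined into a pool of €420,000.
That pool (€420,000) is divided at the grandchildren's generation equally among Hamish, Ione, and Tavita: €140,000 each.

Tavita receives €140,000.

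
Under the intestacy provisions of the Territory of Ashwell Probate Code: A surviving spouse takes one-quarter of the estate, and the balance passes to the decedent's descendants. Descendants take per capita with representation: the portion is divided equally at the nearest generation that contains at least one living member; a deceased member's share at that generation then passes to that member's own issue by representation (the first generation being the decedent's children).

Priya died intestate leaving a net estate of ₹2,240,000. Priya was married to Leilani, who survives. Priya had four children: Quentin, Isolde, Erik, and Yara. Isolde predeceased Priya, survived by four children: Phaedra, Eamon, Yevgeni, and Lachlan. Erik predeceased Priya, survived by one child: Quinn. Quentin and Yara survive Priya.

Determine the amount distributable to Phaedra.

Leilani takes one-quarter of ₹2,240,000 = ₹560,000. The remaining ₹1,680,000 passes to the descendants.
The descendants' portion (₹1,680,000) is divided into 4 shares of ₹420,000: Quentin and Yara each take ₹420,000; Isolde's ₹420,000 share passes to Isolde's issue; Erik's ₹420,000 share passes to Erik's issue.
Isolde's share (₹420,000) is divided into 4 shares of ₹105,000: Phaedra, Eamon, Yevgeni, and Lachlan each take ₹105,000.
Erik's share (₹420,000) passes entirely to Quinn.

Phaedra receives ₹105,000.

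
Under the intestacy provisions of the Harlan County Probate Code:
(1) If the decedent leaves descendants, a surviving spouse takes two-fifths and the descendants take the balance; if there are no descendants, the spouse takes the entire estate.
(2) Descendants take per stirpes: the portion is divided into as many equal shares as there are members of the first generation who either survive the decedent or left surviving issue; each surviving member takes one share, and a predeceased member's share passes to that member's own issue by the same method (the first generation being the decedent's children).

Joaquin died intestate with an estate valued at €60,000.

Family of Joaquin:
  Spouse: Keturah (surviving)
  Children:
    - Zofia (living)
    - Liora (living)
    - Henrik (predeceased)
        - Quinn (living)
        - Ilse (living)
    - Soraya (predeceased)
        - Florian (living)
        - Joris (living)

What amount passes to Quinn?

Quinn receives €4,500.

Keturah takes two-fifths of €60,000 = €24,000. The remaining €36,000 passes to the descendants.
The descendants' portion (€36,000) is divided into 4 shares of €9,000: Zofia and Liora each take €9,000; Henrik's €9,000 share passes to Henrik's issue; Soraya's €9,000 share passes to Soraya's issue.
Henrik's share (€9,000) is divided into 2 shares of €4,500: Quinn and Ilse each take €4,500.
Soraya's share (€9,000) is divided into 2 shares of €4,500: Florian and Joris each take €4,500.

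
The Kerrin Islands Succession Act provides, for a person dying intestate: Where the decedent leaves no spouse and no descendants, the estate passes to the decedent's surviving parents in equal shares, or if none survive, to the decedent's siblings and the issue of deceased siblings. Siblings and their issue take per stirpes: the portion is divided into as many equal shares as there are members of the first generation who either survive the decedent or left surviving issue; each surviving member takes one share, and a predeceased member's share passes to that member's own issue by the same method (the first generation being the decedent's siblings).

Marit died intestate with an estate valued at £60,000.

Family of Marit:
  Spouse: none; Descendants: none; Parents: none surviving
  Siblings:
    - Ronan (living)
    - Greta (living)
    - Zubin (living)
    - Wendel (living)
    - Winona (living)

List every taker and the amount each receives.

The entire £60,000 passes to the siblings and their issue.
That amount (£60,000) is divided into 5 shares of £12,000: Ronan, Greta, Zubin, Wendel, and Winona each take £12,000.

Ronan: £12,000; Greta: £12,000; Zubin: £12,000; Wendel: £12,000; Winona: £12,000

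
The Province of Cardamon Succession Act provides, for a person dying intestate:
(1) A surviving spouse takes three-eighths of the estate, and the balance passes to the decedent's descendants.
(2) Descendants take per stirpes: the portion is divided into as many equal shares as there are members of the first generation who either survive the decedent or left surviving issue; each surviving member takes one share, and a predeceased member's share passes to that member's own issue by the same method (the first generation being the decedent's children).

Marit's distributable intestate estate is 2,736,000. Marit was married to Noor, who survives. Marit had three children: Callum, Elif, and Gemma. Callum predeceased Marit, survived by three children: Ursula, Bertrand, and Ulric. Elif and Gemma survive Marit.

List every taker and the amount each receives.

Noor takes three-eighths of 2,736,000 = 1,026,000. The remaining 1,710,000 passes to the descendants.
The descendants' portion (1,710,000) is divided into 3 shares of 570,000: Elif and Gemma each take 570,000; Callum's 570,000 share passes to Callum's issue.
Callum's share (570,000) is divided into 3 shares of 190,000: Ursula, Bertrand, and Ulric each take 190,000.

Noor: 1,026,000; Ursula: 190,000; Bertrand: 190,000; Ulric: 190,000; Elif: 570,000; Gemma: 570,000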